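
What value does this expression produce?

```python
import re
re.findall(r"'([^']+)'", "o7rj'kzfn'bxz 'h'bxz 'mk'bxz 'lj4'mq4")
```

With a single group, `findall` returns only what that group captured — 4 items.

['kzfn', 'h', 'mk', 'lj4']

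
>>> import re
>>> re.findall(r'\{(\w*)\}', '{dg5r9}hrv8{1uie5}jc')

['dg5r9', '1uie5']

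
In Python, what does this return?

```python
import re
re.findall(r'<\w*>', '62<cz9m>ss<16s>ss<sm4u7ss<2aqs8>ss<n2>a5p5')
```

['<cz9m>', '<16s>', '<2aqs8>', '<n2>']

Scanning left to right: at [2:8] → '<cz9m>'; at [10:15] → '<16s>'; at [25:32] → '<2aqs8>'; at [34:38] → '<n2>'.
With no groups in the pattern, `findall` gives back each whole match — 4 here.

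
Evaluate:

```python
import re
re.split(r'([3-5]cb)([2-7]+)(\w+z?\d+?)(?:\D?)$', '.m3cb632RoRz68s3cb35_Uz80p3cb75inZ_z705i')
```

['.m', '3cb', '632', 'RoRz68s3cb35_Uz80p3cb75inZ_z705', '']

This matches a character in [3-5], then the literal 'cb' (captured); then one or more of a character in [2-7] (captured); then one or more of a word character, then optionally the literal 'z', then one or more of a digit (lazy) (captured); then optionally a non-digit (non-capturing group); then anchored at the end.
Matches to split on: at [2:40] → '3cb632RoRz68s3cb35_Uz80p3cb75inZ_z705i'.
Because the pattern has a capturing group, `split` also inserts each captured text between the pieces.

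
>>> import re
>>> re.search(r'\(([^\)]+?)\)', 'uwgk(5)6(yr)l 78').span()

The match spans [4:7] → '(5)'.

(4, 7)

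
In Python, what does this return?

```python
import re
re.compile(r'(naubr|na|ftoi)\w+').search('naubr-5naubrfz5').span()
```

(0, 5)

`re.search` tries every starting position until one works.
The match spans [0:5] → 'naubr'.
Captured: group 1 = 'na'.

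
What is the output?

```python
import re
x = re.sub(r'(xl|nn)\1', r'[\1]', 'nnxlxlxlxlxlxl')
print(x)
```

nn[xl][xl][xl]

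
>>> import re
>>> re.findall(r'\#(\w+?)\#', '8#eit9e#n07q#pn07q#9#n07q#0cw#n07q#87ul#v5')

['eit9e', 'pn07q', 'n07q', 'n07q']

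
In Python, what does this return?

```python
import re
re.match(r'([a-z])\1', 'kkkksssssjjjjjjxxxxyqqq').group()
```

'kk'

After group 1 captures some text, `\1` only succeeds where that same text appears again.
`re.match` only tries the pattern at the start of the string.
The match spans [0:2] → 'kk'.
Captured: group 1 = 'k'.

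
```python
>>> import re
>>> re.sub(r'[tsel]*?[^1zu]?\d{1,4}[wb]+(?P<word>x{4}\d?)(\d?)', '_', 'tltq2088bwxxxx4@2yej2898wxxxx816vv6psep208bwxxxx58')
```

'_@2y_6vv6p_'

This matches zero or more of one of [tsel] (lazy), then optionally any character except [1zu], then 1 to 4 of a digit; then one or more of one of [wb]; then exactly 4 of the literal 'x', then optionally a digit (captured as 'word'); then optionally a digit (captured).
Matches: at [0:15] → 'tltq2088bwxxxx4'; at [18:31] → 'ej2898wxxxx81'; at [36:50] → 'sep208bwxxxx58'.
Each match is replaced by '_'.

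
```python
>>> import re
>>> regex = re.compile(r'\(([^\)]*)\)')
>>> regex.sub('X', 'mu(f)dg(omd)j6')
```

'muXdgXj6'

Every occurrence is swapped for 'X'.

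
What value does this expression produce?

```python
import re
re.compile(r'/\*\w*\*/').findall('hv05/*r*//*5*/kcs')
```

Matches: at [4:9] → '/*r*/'; at [9:14] → '/*5*/'.
No capturing groups, so `findall` returns the 2 full match strings.

['/*r*/', '/*5*/']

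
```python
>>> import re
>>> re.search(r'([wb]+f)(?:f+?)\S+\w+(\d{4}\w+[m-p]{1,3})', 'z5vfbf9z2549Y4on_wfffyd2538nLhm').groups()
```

The match spans [17:31] → 'wfffyd2538nLhm'.
Captured: group 1 = 'wf', group 2 = '2538nLhm'.

('wf', '2538nLhm')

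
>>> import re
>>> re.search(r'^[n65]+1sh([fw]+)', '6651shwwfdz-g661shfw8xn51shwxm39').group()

'6651shwwf'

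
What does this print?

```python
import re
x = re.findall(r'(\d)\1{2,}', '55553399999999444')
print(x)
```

`\1` is not a pattern — it's the concrete string captured by group 1, re-applied verbatim.
Scanning left to right: at [0:4] match '5555', group 1 = '5'; at [6:14] match '99999999', group 1 = '9'; at [14:17] match '444', group 1 = '4'.
With a single group, `findall` returns only what that group captured — 3 items.

['5', '9', '4']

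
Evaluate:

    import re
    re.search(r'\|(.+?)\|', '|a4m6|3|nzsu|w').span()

Because the quantifier is non-greedy, it stops expanding at the earliest point where the rest of the pattern can succeed.
The match spans [0:6] → '|a4m6|'.

(0, 6)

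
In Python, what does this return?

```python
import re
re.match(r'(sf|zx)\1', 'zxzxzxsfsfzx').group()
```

'zxzx'

With `match`, the pattern is implicitly anchored at the beginning.
The match spans [0:4] → 'zxzx'.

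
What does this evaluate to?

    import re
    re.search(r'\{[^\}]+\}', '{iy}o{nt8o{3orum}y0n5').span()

The match spans [0:4] → '{iy}'.

(0, 4)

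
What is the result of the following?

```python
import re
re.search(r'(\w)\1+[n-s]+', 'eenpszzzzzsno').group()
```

'eenps'

The backreference `\1` re-matches whatever the first group consumed, character for character.
The match spans [0:5] → 'eenps'.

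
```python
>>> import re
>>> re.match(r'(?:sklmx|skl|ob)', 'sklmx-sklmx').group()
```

Alternation isn't longest-match — the leftmost alternative that fits at this position is chosen.
With `match`, the pattern is implicitly anchored at the beginning.
The match spans [0:5] → 'sklmx'.

'sklmx'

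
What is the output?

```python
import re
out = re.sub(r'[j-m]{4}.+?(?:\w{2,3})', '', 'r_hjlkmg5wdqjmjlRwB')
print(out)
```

The pattern matches exactly 4 of a character in [j-m], then one or more of any character (lazy); then 2 to 3 of a word character (non-capturing group).
With the lazy modifier that quantifier settles for the fewest repetitions that let the rest of the pattern succeed (the atoms after it are unaffected and can still be greedy).
Matches: at [3:11] → 'jlkmg5wd'; at [12:19] → 'jmjlRwB'.
Each match is replaced by ''.

r_hq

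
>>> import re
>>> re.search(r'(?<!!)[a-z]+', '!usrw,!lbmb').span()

(2, 5)

A negative assertion filters positions out without eating any characters.
`search` walks the string left to right and returns the first match it finds.
The match spans [2:5] → 'srw'.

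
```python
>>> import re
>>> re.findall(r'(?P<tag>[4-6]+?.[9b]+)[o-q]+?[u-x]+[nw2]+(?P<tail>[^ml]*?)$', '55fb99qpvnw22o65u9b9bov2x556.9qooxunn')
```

[('55fb99', 'o65u9b9bov2x556.9qooxunn')]

With 2 capturing groups, `findall` returns a 2-tuple per match.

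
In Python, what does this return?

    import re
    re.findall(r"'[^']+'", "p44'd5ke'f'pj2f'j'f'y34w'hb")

["'d5ke'", "'pj2f'", "'f'"]

Scanning left to right: at [3:9] → "'d5ke'"; at [10:16] → "'pj2f'"; at [17:20] → "'f'".
No capturing groups, so `findall` returns the 3 full match strings.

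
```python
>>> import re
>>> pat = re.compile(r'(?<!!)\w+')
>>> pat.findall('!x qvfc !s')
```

A negative assertion filters positions out without eating any characters.
Walking the string: at [3:7] → 'qvfc'.
No capturing groups, so `findall` returns the 1 full match string.

['qvfc']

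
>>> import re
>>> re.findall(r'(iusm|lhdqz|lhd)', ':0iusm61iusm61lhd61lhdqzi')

Branches in `(...|...)` are attempted left-to-right; the first branch that allows the whole pattern to succeed is taken.
Scanning left to right: at [2:6] match 'iusm', group 1 = 'iusm'; at [8:12] match 'iusm', group 1 = 'iusm'; at [14:17] match 'lhd', group 1 = 'lhd'; at [19:24] match 'lhdqz', group 1 = 'lhdqz'.
One capturing group, so `findall` returns just the captured substring from each match — 4 in all.

['iusm', 'iusm', 'lhd', 'lhdqz']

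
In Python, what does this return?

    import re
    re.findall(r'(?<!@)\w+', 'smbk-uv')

`(?!…)`/`(?<!…)` only lets a position through if the neighbouring text does NOT match; no characters are consumed.
Matches: at [0:4] → 'smbk'; at [5:7] → 'uv'.
No capturing groups, so `findall` returns the 2 full match strings.

['smbk', 'uv']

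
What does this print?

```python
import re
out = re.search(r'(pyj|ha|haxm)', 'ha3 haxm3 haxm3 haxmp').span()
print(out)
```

(0, 2)

`re.search` tries every starting position until one works.
The match spans [0:2] → 'ha'.
Captured: group 1 = 'ha'.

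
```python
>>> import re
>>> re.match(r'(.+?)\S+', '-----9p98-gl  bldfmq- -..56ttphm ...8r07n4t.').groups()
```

('-',)

The match spans [0:12] → '-----9p98-gl'.
Captured: group 1 = '-'.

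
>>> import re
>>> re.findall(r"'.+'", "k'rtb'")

["'rtb'"]

Walking the string: at [1:6] → "'rtb'".
With no groups in the pattern, `findall` gives back each whole match — 1 here.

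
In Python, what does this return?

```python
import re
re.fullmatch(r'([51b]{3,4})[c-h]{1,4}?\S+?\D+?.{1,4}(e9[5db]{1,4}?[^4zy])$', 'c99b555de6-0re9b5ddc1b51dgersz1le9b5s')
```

`re.fullmatch` requires the pattern to consume the entire string.
Here there's no way to consume every character, so the call returns None.

None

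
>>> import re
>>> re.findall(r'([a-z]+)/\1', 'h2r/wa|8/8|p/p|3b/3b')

['p']

`\1` is not a pattern — it's the concrete string captured by group 1, re-applied verbatim.
Because there's exactly one group, `findall` drops the full match and keeps group 1 from the one hit.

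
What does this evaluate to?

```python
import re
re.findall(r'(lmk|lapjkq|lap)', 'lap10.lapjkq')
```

['lap', 'lapjkq']

Alternation tries branches left to right and keeps the first one that lets the overall match succeed at that position.
Walking the string: at [0:3] match 'lap', group 1 = 'lap'; at [6:12] match 'lapjkq', group 1 = 'lapjkq'.
Because there's exactly one group, `findall` drops the full match and keeps group 1 from each hit.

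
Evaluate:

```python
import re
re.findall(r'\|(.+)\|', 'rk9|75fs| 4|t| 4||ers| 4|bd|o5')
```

['75fs| 4|t| 4||ers| 4|bd']

One capturing group, so `findall` returns just the captured substring from the one match — 1 in all.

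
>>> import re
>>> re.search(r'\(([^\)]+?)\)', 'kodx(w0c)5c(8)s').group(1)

`re.search` scans for the first position where the pattern succeeds.
The match spans [4:9] → '(w0c)'.
Captured: group 1 = 'w0c'.

'w0c'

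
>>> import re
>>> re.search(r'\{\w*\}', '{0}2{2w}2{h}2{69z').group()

`re.search` scans for the first position where the pattern succeeds.
The match spans [0:3] → '{0}'.

'{0}'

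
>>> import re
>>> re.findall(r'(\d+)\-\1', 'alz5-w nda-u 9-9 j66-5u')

The backreference `\1` re-matches whatever the first group consumed, character for character.
`findall` collects group 1 from the one match (1 total).

['9']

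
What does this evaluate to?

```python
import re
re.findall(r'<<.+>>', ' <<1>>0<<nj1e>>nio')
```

No capturing groups, so `findall` returns the 1 full match string.

['<<1>>0<<nj1e>>']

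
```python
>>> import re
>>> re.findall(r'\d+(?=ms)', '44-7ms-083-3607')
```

The lookaround is zero-width — it requires the adjacent text to match without consuming it, so the asserted text isn't part of the match.
No capturing groups, so `findall` returns the 1 full match string.

['7']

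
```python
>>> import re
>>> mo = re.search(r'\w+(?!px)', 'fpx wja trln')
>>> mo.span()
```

The negative lookahead/lookbehind blocks any match where the forbidden context is present.
`re.search` scans for the first position where the pattern succeeds.
The match spans [0:3] → 'fpx'.

(0, 3)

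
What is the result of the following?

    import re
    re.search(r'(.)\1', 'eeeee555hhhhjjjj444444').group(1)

The match spans [0:2] → 'ee'.
Captured: group 1 = 'e'.

'e'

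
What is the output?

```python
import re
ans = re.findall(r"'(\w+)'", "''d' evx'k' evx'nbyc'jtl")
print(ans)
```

With a single group, `findall` returns only what that group captured — 3 items.

['d', 'k', 'nbyc']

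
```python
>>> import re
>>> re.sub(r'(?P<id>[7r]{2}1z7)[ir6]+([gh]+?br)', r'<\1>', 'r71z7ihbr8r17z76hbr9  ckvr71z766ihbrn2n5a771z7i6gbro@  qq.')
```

Pattern: exactly 2 of one of [7r], then the literal '1z7' (captured as 'id'); then one or more of one of [ir6]; then one or more of one of [gh] (lazy), then the literal 'br' (captured).
Matches: at [0:9] → 'r71z7ihbr'; at [25:36] → 'r71z766ihbr'; at [41:51] → '771z7i6gbr'.
`\1` in the replacement pulls in group 1's text for each match.

'<r71z7>8r17z76hbr9  ckv<r71z7>n2n5a<771z7>o@  qq.'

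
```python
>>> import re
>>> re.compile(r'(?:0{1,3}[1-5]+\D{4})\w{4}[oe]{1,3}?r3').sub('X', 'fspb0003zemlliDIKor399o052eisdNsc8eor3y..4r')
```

`sub` substitutes 'X' at each match site.

'fspb0003zemlliDIKor399oXy..4r'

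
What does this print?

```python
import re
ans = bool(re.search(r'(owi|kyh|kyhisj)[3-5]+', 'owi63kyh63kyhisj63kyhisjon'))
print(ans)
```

False

Here the pattern never matches, so the call returns None, and `bool(None)` is False.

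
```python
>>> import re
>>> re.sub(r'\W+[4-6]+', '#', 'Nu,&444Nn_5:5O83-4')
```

'Nu#Nn_5#O83#'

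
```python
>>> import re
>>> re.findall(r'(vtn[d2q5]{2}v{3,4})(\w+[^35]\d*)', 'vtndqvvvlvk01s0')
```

[('vtndqvvv', 'lvk01s0')]

This matches the literal 'vtn', then exactly 2 of one of [d2q5], then 3 to 4 of a literal 'v' (captured); then one or more of a word character, then any character except [35], then zero or more of a digit (captured).
Walking the string: at [0:15] match 'vtndqvvvlvk01s0', groups = ('vtndqvvv', 'lvk01s0').
With 2 capturing groups, `findall` returns a 2-tuple per match.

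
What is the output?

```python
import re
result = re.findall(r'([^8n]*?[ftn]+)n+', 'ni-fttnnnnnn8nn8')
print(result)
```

This matches zero or more of any character except [8n] (lazy), then one or more of one of [ftn] (captured); then one or more of a literal 'n'.
Walking the string: at [1:12] match 'i-fttnnnnnn', group 1 = 'i-fttnnnnn'; at [13:15] match 'nn', group 1 = 'n'.
One capturing group, so `findall` returns just the captured substring from each match — 2 in all.

['i-fttnnnnn', 'n']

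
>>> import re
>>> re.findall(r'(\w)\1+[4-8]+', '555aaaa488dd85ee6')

['5', 'a', 'd', 'e']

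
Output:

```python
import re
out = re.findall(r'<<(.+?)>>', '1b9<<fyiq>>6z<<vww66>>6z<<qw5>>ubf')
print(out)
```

['fyiq', 'vww66', 'qw5']

A non-greedy quantifier consumes as few characters as it can — just enough that the remainder of the pattern still matches from where it stops; whatever follows it matches normally.
Scanning left to right: at [3:11] match '<<fyiq>>', group 1 = 'fyiq'; at [13:22] match '<<vww66>>', group 1 = 'vww66'; at [24:31] match '<<qw5>>', group 1 = 'qw5'.
`findall` collects group 1 from each match (3 total).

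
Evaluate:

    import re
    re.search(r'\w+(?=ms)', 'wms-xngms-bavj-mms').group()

'w'

The `(?=…)`/`(?<=…)` assertion just peeks at neighbouring text; it doesn't advance the match position.
`re.search` tries every starting position until one works.
The match spans [0:1] → 'w'.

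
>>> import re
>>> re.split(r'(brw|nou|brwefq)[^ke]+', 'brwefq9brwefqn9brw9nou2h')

['', 'brwefq', 'efqn9', 'brw', '']

Because the pattern has a capturing group, `split` also inserts each captured text between the pieces.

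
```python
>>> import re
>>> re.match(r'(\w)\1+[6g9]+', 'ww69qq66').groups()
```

`\1` has to match the exact text group 1 already captured.
With `match`, the pattern is implicitly anchored at the beginning.
The match spans [0:4] → 'ww69'.
Captured: group 1 = 'w'.

('w',)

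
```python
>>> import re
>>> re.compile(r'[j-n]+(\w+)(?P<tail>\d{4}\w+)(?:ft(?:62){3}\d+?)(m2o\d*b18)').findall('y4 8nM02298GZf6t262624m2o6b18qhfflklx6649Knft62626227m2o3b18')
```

[('M02298GZf6t262624m2o6b18qhfflklx', '6649Kn', 'm2o3b18')]

Pattern: one or more of a character in [j-n]; then one or more of a word character (captured); then exactly 4 of a digit, then one or more of a word character (captured as 'tail'); then the literal 'ft', then the literal '62' repeated 3 times, then one or more of a digit (lazy) (non-capturing group); then the literal 'm2o', then zero or more of a digit, then the literal 'b18' (captured).
`findall` packs the 3 group values into a tuple for every match.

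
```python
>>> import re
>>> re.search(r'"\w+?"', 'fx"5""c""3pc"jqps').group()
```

'"5"'

`search` walks the string left to right and returns the first match it finds.
The match spans [2:5] → '"5"'.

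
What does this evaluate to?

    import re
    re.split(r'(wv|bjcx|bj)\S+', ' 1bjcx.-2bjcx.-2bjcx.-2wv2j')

Alternation isn't longest-match — the leftmost alternative that fits at this position is chosen.
Matches to split on: at [2:27] → 'bjcx.-2bjcx.-2bjcx.-2wv2j'.
With a capturing group present, the delimiter's captured portion is kept in the result list.

[' 1', 'bjcx', '']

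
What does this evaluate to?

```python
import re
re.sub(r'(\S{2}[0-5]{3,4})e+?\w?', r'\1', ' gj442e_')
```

The replacement refers to a captured group, so each match is rewritten using its own captured text.

' gj442'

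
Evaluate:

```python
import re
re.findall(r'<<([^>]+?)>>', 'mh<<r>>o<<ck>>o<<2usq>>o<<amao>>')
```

['r', 'ck', '2usq', 'amao']

`findall` collects group 1 from each match (4 total).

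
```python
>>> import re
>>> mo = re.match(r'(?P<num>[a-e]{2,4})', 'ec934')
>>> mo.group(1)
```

'ec'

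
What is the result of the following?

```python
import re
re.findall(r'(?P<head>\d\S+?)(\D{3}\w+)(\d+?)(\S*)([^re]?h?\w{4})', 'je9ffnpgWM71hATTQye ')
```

[('9f', 'fnpgWM7', '1', 'hAT', 'TQye')]

A non-greedy quantifier consumes as few characters as it can — just enough that the remainder of the pattern still matches from where it stops; whatever follows it matches normally.
With 5 capturing groups, `findall` returns a 5-tuple per match.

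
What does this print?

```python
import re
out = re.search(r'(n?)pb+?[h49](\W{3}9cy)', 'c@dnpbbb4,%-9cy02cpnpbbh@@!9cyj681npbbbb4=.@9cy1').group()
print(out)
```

npbbb4,%-9cy

The match spans [3:15] → 'npbbb4,%-9cy'.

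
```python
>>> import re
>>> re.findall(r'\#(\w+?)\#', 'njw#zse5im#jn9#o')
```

Walking the string: at [3:11] match '#zse5im#', group 1 = 'zse5im'.
One capturing group, so `findall` returns just the captured substring from the one match — 1 in all.

['zse5im']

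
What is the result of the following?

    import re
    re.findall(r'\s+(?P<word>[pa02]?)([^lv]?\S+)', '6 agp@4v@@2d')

The pattern matches one or more of whitespace; then optionally one of [pa02] (captured as 'word'); then optionally any character except [lv], then one or more of a non-whitespace character (captured).
Scanning left to right: at [1:12] match ' agp@4v@@2d', groups = ('a', 'gp@4v@@2d').
`findall` packs the 2 group values into a tuple for every match.

[('a', 'gp@4v@@2d')]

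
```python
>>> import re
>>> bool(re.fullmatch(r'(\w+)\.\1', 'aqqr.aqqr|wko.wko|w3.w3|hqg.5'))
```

`\1` has to match the exact text group 1 already captured.
`fullmatch` succeeds only if the pattern covers the string from start to end.
Here there's no way to consume every character, so the call returns None, and `bool(None)` is False.

False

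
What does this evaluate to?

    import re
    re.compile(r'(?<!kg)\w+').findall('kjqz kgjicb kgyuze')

The negative lookaround is zero-width — it rules out positions where the adjacent text would match, without consuming anything.
Scanning left to right: at [0:4] → 'kjqz'; at [5:11] → 'kgjicb'; at [12:18] → 'kgyuze'.
Since nothing is captured, `findall` lists the 3 matched substrings directly.

['kjqz', 'kgjicb', 'kgyuze']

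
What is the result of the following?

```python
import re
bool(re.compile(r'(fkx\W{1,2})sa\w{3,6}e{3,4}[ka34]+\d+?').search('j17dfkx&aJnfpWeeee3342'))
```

The pattern matches the literal 'fkx', then 1 to 2 of a non-word character (captured); then the literal 'sa', then 3 to 6 of a word character, then 3 to 4 of the literal 'e'; then one or more of one of [ka34]; then one or more of a digit (lazy).
Unlike `match`, `search` isn't anchored — it looks for the pattern anywhere in the string.
Here the pattern never matches, so the call returns None, and `bool(None)` is False.

False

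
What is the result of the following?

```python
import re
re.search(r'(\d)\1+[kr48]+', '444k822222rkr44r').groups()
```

A backreference is literal: `\1` must see the identical characters the first group matched.
Unlike `match`, `search` isn't anchored — it looks for the pattern anywhere in the string.
The match spans [0:5] → '444k8'.
Captured: group 1 = '4'.

('4',)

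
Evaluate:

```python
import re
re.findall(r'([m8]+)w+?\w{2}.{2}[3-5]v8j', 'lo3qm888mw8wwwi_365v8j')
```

['8']

Pattern: one or more of one of [m8] (captured); then one or more of a literal 'w' (lazy), then exactly 2 of a word character, then exactly 2 of any character; then a character in [3-5], then the literal 'v8j'.
Because there's exactly one group, `findall` drops the full match and keeps group 1 from the one hit.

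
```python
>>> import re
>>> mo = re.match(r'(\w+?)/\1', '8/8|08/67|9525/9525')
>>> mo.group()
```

'8/8'

A backreference is literal: `\1` must see the identical characters the first group matched.
`re.match` won't scan ahead — the pattern has to work from the very first character.
The match spans [0:3] → '8/8'.
Captured: group 1 = '8'.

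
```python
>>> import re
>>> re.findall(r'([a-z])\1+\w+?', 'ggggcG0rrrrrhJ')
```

['g', 'r']

`\1` has to match the exact text group 1 already captured.
Walking the string: at [0:5] match 'ggggc', group 1 = 'g'; at [7:13] match 'rrrrrh', group 1 = 'r'.
`findall` collects group 1 from each match (2 total).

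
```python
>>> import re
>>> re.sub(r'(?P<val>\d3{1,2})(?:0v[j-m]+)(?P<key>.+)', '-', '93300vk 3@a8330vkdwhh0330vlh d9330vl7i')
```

The pattern matches a digit, then 1 to 2 of a literal '3' (captured as 'val'); then the literal '0v', then one or more of a character in [j-m] (non-capturing group); then one or more of any character (captured as 'key').
Every occurrence is swapped for '-'.

'93300vk 3@a-'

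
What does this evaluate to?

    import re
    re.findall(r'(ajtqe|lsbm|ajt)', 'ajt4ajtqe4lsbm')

`|` is ordered: at each position the engine commits to the first alternative that works.
`findall` collects group 1 from each match (3 total).

['ajt', 'ajtqe', 'lsbm']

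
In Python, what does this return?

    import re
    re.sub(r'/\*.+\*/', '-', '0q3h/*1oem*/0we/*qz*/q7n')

'0q3h-q7n'

Each match is replaced by '-'.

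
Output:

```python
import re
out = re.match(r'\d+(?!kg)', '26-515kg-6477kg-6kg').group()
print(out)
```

The negative lookaround is zero-width — it rules out positions where the adjacent text would match, without consuming anything.
`re.match` only tries the pattern at the start of the string.
The match spans [0:2] → '26'.

26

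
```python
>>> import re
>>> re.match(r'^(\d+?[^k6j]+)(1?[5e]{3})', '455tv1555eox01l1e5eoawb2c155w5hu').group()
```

The pattern matches anchored at the start of the string; then one or more of a digit (lazy), then one or more of any character except [k6j] (captured); then optionally a literal '1', then exactly 3 of one of [5e] (captured).
`re.match` won't scan ahead — the pattern has to work from the very first character.
The match spans [0:19] → '455tv1555eox01l1e5e'.
Captured: group 1 = '455tv1555eox01l1', group 2 = 'e5e'.

'455tv1555eox01l1e5e'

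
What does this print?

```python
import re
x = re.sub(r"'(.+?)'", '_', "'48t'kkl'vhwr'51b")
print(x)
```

A `+?`/`*?`/`{m,n}?` starts at its minimum and grows only as far as needed for what follows to match.
Matches: at [0:5] → "'48t'"; at [8:14] → "'vhwr'".
`sub` substitutes '_' at each match site.

_kkl_51b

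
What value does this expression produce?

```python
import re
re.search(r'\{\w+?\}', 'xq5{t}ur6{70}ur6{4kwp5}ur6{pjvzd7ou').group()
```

'{t}'

The match spans [3:6] → '{t}'.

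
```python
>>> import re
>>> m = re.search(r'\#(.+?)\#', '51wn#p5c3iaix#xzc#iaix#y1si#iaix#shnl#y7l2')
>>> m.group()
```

'#p5c3iaix#'

Because the quantifier is non-greedy, it stops expanding at the earliest point where the rest of the pattern can succeed.
`re.search` tries every starting position until one works.
The match spans [4:14] → '#p5c3iaix#'.
Captured: group 1 = 'p5c3iaix'.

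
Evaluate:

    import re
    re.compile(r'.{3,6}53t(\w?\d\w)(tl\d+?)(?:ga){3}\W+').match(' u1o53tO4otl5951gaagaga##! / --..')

None

Pattern: 3 to 6 of any character, then the literal '53t'; then optionally a word character, then a digit, then a word character (captured); then the literal 'tl', then one or more of a digit (lazy) (captured); then the literal 'ga' repeated 3 times, then one or more of a non-word character.
`re.match` only tries the pattern at the start of the string.
Here the pattern fails at index 0, so the call returns None.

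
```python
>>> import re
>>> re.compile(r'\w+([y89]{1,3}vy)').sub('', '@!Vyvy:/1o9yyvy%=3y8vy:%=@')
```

'@!:/%=:%=@'

This matches one or more of a word character; then 1 to 3 of one of [y89], then the literal 'vy' (captured).
Each match is replaced by ''.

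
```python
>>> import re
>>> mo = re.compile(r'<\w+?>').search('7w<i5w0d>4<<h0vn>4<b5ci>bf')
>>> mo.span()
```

`re.search` scans for the first position where the pattern succeeds.
The match spans [2:9] → '<i5w0d>'.

(2, 9)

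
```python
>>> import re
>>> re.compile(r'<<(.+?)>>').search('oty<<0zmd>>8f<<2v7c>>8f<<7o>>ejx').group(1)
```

'0zmd'

Unlike `match`, `search` isn't anchored — it looks for the pattern anywhere in the string.
The match spans [3:11] → '<<0zmd>>'.
Captured: group 1 = '0zmd'.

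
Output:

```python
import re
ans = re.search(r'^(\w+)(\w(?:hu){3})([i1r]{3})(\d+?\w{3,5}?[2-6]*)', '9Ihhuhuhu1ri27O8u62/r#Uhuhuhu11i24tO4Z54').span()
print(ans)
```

(0, 16)

The `?` after the quantifier makes it lazy — it takes as little as possible before letting the rest of the pattern try.
The match spans [0:16] → '9Ihhuhuhu1ri27O8'.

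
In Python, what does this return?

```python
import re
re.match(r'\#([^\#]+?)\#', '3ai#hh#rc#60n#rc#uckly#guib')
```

None

`re.match` only tries the pattern at the start of the string.
Here the pattern fails at index 0, so the call returns None.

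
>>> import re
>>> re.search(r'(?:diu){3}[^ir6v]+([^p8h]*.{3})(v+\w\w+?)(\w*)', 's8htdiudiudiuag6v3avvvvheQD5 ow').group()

'diudiudiuag6v3avvvvheQD5'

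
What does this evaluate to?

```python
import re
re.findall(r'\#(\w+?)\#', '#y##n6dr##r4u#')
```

Matches: at [0:3] match '#y#', group 1 = 'y'; at [3:9] match '#n6dr#', group 1 = 'n6dr'; at [9:14] match '#r4u#', group 1 = 'r4u'.
`findall` collects group 1 from each match (3 total).

['y', 'n6dr', 'r4u']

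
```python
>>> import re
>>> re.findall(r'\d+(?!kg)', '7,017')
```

`(?!…)`/`(?<!…)` only lets a position through if the neighbouring text does NOT match; no characters are consumed.
`findall` yields the raw match text (2 of them) because the pattern has no groups.

['7', '017']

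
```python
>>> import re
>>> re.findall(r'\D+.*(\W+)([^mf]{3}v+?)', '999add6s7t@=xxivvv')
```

[('=', 'xxiv')]

This matches one or more of a non-digit, then zero or more of any character; then one or more of a non-word character (captured); then exactly 3 of any character except [mf], then one or more of a literal 'v' (lazy) (captured).
The `?` after the quantifier makes it lazy — it takes as little as possible before letting the rest of the pattern try.
Matches: at [3:16] match 'add6s7t@=xxiv', groups = ('=', 'xxiv').
With 2 capturing groups, `findall` returns a 2-tuple per match.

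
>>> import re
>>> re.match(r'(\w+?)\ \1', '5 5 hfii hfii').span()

(0, 3)

`re.match` won't scan ahead — the pattern has to work from the very first character.
The match spans [0:3] → '5 5'.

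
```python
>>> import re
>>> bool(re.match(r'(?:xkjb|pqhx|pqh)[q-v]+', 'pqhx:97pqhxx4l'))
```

False

With `match`, the pattern is implicitly anchored at the beginning.
Here the pattern fails at index 0, so the call returns None, and `bool(None)` is False.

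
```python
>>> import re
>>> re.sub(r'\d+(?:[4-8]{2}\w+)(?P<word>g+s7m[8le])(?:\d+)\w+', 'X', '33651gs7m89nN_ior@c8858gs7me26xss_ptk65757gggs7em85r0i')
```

'X@cX'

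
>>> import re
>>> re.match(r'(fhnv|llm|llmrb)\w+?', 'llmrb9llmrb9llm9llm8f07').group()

'llmr'

Branches in `(...|...)` are attempted left-to-right; the first branch that allows the whole pattern to succeed is taken.
With `match`, the pattern is implicitly anchored at the beginning.
The match spans [0:4] → 'llmr'.
Captured: group 1 = 'llm'.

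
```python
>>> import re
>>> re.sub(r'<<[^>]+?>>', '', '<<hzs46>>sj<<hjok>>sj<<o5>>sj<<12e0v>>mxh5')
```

Matches: at [0:9] → '<<hzs46>>'; at [11:19] → '<<hjok>>'; at [21:27] → '<<o5>>'; at [29:38] → '<<12e0v>>'.
Every occurrence is swapped for ''.

'sjsjsjmxh5'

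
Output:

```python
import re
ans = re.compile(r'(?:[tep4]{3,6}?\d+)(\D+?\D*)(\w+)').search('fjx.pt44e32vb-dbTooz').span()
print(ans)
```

With the lazy modifier that quantifier settles for the fewest repetitions that let the rest of the pattern succeed (the atoms after it are unaffected and can still be greedy).
The match spans [4:13] → 'pt44e32vb'.

(4, 13)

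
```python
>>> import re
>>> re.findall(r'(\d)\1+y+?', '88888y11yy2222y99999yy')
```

['8', '1', '2', '9']

`\1` is not a pattern — it's the concrete string captured by group 1, re-applied verbatim.
Matches: at [0:6] match '88888y', group 1 = '8'; at [6:9] match '11y', group 1 = '1'; at [10:15] match '2222y', group 1 = '2'; at [15:21] match '99999y', group 1 = '9'.
With a single group, `findall` returns only what that group captured — 4 items.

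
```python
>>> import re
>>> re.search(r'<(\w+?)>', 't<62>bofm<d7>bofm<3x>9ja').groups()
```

The match spans [1:5] → '<62>'.
Captured: group 1 = '62'.

('62',)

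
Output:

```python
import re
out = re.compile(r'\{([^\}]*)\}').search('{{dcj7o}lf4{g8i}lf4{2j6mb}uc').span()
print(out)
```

(0, 8)

The match spans [0:8] → '{{dcj7o}'.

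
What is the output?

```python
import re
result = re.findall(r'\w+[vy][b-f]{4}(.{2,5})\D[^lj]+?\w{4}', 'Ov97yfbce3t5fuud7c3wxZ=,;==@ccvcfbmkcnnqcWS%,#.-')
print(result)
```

['3t5fu']

One capturing group, so `findall` returns just the captured substring from the one match — 1 in all.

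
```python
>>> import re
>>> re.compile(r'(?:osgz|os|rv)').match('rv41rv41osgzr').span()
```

(0, 2)

`re.match` won't scan ahead — the pattern has to work from the very first character.
The match spans [0:2] → 'rv'.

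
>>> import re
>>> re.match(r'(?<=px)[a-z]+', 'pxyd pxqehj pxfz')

`match` is anchored at position 0; if the pattern doesn't fit there, it returns None.
Here the string doesn't start with a match, so the call returns None.

None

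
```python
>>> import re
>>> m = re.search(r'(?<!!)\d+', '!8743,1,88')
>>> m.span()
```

(2, 5)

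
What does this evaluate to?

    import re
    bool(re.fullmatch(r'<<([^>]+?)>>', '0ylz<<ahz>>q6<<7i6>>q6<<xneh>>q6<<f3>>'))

For `fullmatch`, every character of the input must be accounted for by the pattern.
Here the pattern can't cover the whole string, so the call returns None, and `bool(None)` is False.

False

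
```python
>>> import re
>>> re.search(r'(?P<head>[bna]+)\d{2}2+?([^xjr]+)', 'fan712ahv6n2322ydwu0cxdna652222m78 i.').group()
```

'an712ahv6n2322ydwu0c'

Pattern: one or more of one of [bna] (captured as 'head'); then exactly 2 of a digit, then one or more of the literal '2' (lazy); then one or more of any character except [xjr] (captured).
`re.search` tries every starting position until one works.
The match spans [1:21] → 'an712ahv6n2322ydwu0c'.
Captured: group 1 = 'an', group 2 = 'ahv6n2322ydwu0c'.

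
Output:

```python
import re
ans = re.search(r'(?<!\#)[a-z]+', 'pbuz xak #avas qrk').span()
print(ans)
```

`(?!…)`/`(?<!…)` only lets a position through if the neighbouring text does NOT match; no characters are consumed.
Unlike `match`, `search` isn't anchored — it looks for the pattern anywhere in the string.
The match spans [0:4] → 'pbuz'.

(0, 4)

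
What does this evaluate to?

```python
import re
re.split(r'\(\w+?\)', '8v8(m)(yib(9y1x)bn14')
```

['8v8', '(yib', 'bn14']

Matches to split on: at [3:6] → '(m)'; at [10:16] → '(9y1x)'.
Each match becomes a cut point; 3 segments remain.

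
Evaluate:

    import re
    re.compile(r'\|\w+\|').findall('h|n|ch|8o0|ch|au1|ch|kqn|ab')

Walking the string: at [1:4] → '|n|'; at [6:11] → '|8o0|'; at [13:18] → '|au1|'; at [20:25] → '|kqn|'.
`findall` yields the raw match text (4 of them) because the pattern has no groups.

['|n|', '|8o0|', '|au1|', '|kqn|']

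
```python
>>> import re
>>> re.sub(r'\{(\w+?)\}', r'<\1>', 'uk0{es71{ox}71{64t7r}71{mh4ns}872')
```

Matches: at [8:12] → '{ox}'; at [14:21] → '{64t7r}'; at [23:30] → '{mh4ns}'.
`\1` in the replacement pulls in group 1's text for each match.

'uk0{es71<ox>71<64t7r>71<mh4ns>872'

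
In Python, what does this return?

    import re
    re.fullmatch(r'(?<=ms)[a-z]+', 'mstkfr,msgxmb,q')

None

Lookahead/lookbehind check context without consuming it, so the matched span excludes the asserted characters.
`re.fullmatch` requires the pattern to consume the entire string.
Here the string isn't matched end-to-end, so the call returns None.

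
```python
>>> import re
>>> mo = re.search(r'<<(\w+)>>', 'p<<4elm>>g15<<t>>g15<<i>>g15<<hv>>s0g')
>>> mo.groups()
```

('4elm',)

The match spans [1:9] → '<<4elm>>'.
Captured: group 1 = '4elm'.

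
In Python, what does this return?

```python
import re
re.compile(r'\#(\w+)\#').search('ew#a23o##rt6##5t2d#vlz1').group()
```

'#a23o#'

`re.search` scans for the first position where the pattern succeeds.
The match spans [2:8] → '#a23o#'.
Captured: group 1 = 'a23o'.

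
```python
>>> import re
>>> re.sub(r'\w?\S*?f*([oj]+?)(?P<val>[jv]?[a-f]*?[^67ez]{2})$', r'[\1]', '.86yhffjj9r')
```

The pattern matches optionally a word character, then zero or more of a non-whitespace character (lazy), then zero or more of the literal 'f'; then one or more of one of [oj] (lazy) (captured); then optionally one of [jv], then zero or more of a character in [a-f] (lazy), then exactly 2 of any character except [67ez] (captured as 'val'); then anchored at the end.
Matches: at [0:11] → '.86yhffjj9r'.
Each match is replaced using the text its own group 1 captured.

'[j]'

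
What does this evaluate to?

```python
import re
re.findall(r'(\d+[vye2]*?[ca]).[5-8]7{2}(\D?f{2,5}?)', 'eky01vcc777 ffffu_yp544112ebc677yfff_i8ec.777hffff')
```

This matches one or more of a digit, then zero or more of one of [vye2] (lazy), then one of [ca] (captured); then any character, then a character in [5-8], then exactly 2 of a literal '7'; then optionally a non-digit, then 2 to 5 of the literal 'f' (lazy) (captured).
A non-greedy quantifier consumes as few characters as it can — just enough that the remainder of the pattern still matches from where it stops; whatever follows it matches normally.
Walking the string: at [3:14] match '01vcc777 ff', groups = ('01vc', ' ff'); at [38:48] match '8ec.777hff', groups = ('8ec', 'hff').
`findall` packs the 2 group values into a tuple for every match.

[('01vc', ' ff'), ('8ec', 'hff')]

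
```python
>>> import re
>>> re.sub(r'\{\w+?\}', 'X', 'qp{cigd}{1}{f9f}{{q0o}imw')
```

Matches: at [2:8] → '{cigd}'; at [8:11] → '{1}'; at [11:16] → '{f9f}'; at [17:22] → '{q0o}'.
Each match is replaced by 'X'.

'qpXXX{Ximw'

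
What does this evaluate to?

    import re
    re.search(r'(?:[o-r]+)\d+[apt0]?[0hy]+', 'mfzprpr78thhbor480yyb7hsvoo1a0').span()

The match spans [3:12] → 'prpr78thh'.

(3, 12)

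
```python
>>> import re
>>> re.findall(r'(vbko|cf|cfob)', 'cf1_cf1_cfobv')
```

['cf', 'cf', 'cf']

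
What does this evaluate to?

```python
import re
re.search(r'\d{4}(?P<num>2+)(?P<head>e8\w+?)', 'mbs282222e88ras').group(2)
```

'e88'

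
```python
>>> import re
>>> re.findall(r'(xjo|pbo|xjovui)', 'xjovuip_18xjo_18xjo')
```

The regex engine tests alternatives in the order written; an earlier branch that matches wins even if a later one would match more.
Walking the string: at [0:3] match 'xjo', group 1 = 'xjo'; at [10:13] match 'xjo', group 1 = 'xjo'; at [16:19] match 'xjo', group 1 = 'xjo'.
One capturing group, so `findall` returns just the captured substring from each match — 3 in all.

['xjo', 'xjo', 'xjo']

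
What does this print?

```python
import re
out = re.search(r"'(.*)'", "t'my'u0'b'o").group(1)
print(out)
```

`re.search` tries every starting position until one works.
The match spans [1:10] → "'my'u0'b'".
Captured: group 1 = "my'u0'b".

my'u0'b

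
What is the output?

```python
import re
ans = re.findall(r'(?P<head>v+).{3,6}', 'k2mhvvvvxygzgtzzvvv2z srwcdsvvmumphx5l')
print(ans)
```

The pattern matches one or more of a literal 'v' (captured as 'head'); then 3 to 6 of any character.
Scanning left to right: at [4:14] match 'vvvvxygzgt', group 1 = 'vvvv'; at [16:25] match 'vvv2z srw', group 1 = 'vvv'; at [28:36] match 'vvmumphx', group 1 = 'vv'.
`findall` collects group 1 from each match (3 total).

['vvvv', 'vvv', 'vv']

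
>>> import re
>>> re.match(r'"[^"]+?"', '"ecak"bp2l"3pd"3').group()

With `match`, the pattern is implicitly anchored at the beginning.
The match spans [0:6] → '"ecak"'.

'"ecak"'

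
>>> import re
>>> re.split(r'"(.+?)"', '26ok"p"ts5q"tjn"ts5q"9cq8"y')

['26ok', 'p', 'ts5q', 'tjn', 'ts5q', '9cq8', 'y']

Because the quantifier is non-greedy, it stops expanding at the earliest point where the rest of the pattern can succeed.
Matches to split on: at [4:7] → '"p"'; at [11:16] → '"tjn"'; at [20:26] → '"9cq8"'.
The group in the pattern means `split` returns the separators' captures alongside the pieces.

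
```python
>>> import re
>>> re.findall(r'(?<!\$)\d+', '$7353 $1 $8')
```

['353']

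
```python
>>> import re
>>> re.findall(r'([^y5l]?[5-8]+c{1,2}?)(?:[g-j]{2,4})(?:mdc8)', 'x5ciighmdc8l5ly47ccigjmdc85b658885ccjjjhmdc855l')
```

['x5c', '47cc', 'b658885cc']

This matches optionally any character except [y5l], then one or more of a character in [5-8], then 1 to 2 of the literal 'c' (lazy) (captured); then 2 to 4 of a character in [g-j] (non-capturing group); then the literal 'md', then the literal 'c8' (non-capturing group).
`findall` collects group 1 from each match (3 total).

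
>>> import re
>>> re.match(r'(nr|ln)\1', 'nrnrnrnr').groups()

('nr',)

The match spans [0:4] → 'nrnr'.
Captured: group 1 = 'nr'.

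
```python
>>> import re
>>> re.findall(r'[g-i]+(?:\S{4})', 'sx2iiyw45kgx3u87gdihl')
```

['iiyw45', 'gx3u8', 'gdihl']

Pattern: one or more of a character in [g-i]; then exactly 4 of a non-whitespace character (non-capturing group).
No capturing groups, so `findall` returns the 3 full match strings.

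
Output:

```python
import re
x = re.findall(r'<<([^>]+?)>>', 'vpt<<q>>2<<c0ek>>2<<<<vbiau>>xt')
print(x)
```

With a single group, `findall` returns only what that group captured — 3 items.

['q', 'c0ek', '<<vbiau']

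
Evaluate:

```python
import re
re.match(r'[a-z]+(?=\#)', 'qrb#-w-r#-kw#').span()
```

(0, 3)

Because the assertion is zero-width, the text it checks is not consumed and won't appear in the result.
`match` is anchored at position 0; if the pattern doesn't fit there, it returns None.
The match spans [0:3] → 'qrb'.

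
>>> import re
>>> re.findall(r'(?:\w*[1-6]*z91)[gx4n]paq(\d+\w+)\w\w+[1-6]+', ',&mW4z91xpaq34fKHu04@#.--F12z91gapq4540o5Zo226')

['34fKH']

The pattern matches zero or more of a word character, then zero or more of a character in [1-6], then the literal 'z91' (non-capturing group); then one of [gx4n], then the literal 'paq'; then one or more of a digit, then one or more of a word character (captured); then a word character, then one or more of a word character; then one or more of a character in [1-6].
Matches: at [2:20] match 'mW4z91xpaq34fKHu04', group 1 = '34fKH'.
`findall` collects group 1 from the one match (1 total).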